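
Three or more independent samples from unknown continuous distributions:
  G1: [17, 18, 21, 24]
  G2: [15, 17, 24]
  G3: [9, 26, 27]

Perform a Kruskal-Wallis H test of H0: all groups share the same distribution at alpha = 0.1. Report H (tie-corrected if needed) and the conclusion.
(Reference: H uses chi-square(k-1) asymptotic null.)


Step 1: Combine all N = 10 observations and assign midranks.
sorted (value, group, rank): (9,G3,1), (15,G2,2), (17,G1,3.5), (17,G2,3.5), (18,G1,5), (21,G1,6), (24,G1,7.5), (24,G2,7.5), (26,G3,9), (27,G3,10)
Step 2: Sum ranks within each group.
R_1 = 22 (n_1 = 4)
R_2 = 13 (n_2 = 3)
R_3 = 20 (n_3 = 3)
Step 3: H = 12/(N(N+1)) * sum(R_i^2/n_i) - 3(N+1)
     = 12/(10*11) * (22^2/4 + 13^2/3 + 20^2/3) - 3*11
     = 0.109091 * 310.667 - 33
     = 0.890909.
Step 4: Ties present; correction factor C = 1 - 12/(10^3 - 10) = 0.987879. Corrected H = 0.890909 / 0.987879 = 0.901840.
Step 5: Under H0, H ~ chi^2(2); p-value = 0.637042.
Step 6: alpha = 0.1. fail to reject H0.

H = 0.9018, df = 2, p = 0.637042, fail to reject H0.


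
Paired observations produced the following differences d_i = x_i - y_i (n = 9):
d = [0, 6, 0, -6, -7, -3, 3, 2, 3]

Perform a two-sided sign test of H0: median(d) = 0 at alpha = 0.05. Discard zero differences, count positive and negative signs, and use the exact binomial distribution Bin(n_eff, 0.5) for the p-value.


Step 1: Discard zero differences. Original n = 9; n_eff = number of nonzero differences = 7.
Nonzero differences (with sign): +6, -6, -7, -3, +3, +2, +3
Step 2: Count signs: positive = 4, negative = 3.
Step 3: Under H0: P(positive) = 0.5, so the number of positives S ~ Bin(7, 0.5).
Step 4: Two-sided exact p-value = sum of Bin(7,0.5) probabilities at or below the observed probability = 1.000000.
Step 5: alpha = 0.05. fail to reject H0.

n_eff = 7, pos = 4, neg = 3, p = 1.000000, fail to reject H0.


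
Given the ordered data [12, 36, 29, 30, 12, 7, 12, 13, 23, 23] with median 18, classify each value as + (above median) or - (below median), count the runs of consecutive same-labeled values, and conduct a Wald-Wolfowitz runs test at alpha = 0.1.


Step 1: Compute median = 18; label A = above, B = below.
Labels in order: BAAABBBBAA  (n_A = 5, n_B = 5)
Step 2: Count runs R = 4.
Step 3: Under H0 (random ordering), E[R] = 2*n_A*n_B/(n_A+n_B) + 1 = 2*5*5/10 + 1 = 6.0000.
        Var[R] = 2*n_A*n_B*(2*n_A*n_B - n_A - n_B) / ((n_A+n_B)^2 * (n_A+n_B-1)) = 2000/900 = 2.2222.
        SD[R] = 1.4907.
Step 4: Continuity-corrected z = (R + 0.5 - E[R]) / SD[R] = (4 + 0.5 - 6.0000) / 1.4907 = -1.0062.
Step 5: Two-sided p-value via normal approximation = 2*(1 - Phi(|z|)) = 0.314305.
Step 6: alpha = 0.1. fail to reject H0.

R = 4, z = -1.0062, p = 0.314305, fail to reject H0.


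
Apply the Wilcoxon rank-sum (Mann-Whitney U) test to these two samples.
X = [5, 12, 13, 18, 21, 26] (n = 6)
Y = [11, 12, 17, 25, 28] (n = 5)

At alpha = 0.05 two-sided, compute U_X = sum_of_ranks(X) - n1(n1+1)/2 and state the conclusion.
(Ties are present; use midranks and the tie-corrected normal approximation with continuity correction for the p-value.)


Step 1: Combine and sort all 11 observations; assign midranks.
sorted (value, group): (5,X), (11,Y), (12,X), (12,Y), (13,X), (17,Y), (18,X), (21,X), (25,Y), (26,X), (28,Y)
ranks: 5->1, 11->2, 12->3.5, 12->3.5, 13->5, 17->6, 18->7, 21->8, 25->9, 26->10, 28->11
Step 2: Rank sum for X: R1 = 1 + 3.5 + 5 + 7 + 8 + 10 = 34.5.
Step 3: U_X = R1 - n1(n1+1)/2 = 34.5 - 6*7/2 = 34.5 - 21 = 13.5.
       U_Y = n1*n2 - U_X = 30 - 13.5 = 16.5.
Step 4: Ties are present, so use the tie-corrected normal approximation (with continuity correction) for the p-value.
Step 5: p-value = 0.854805; compare to alpha = 0.05. fail to reject H0.

U_X = 13.5, p = 0.854805, fail to reject H0 at alpha = 0.05.


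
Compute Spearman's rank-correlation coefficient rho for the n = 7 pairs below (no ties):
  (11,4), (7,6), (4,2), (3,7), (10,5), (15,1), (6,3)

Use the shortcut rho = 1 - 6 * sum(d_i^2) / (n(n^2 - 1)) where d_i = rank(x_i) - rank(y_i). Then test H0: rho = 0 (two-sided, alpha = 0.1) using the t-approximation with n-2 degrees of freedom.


Step 1: Rank x and y separately (midranks; no ties here).
rank(x): 11->6, 7->4, 4->2, 3->1, 10->5, 15->7, 6->3
rank(y): 4->4, 6->6, 2->2, 7->7, 5->5, 1->1, 3->3
Step 2: d_i = R_x(i) - R_y(i); compute d_i^2.
  (6-4)^2=4, (4-6)^2=4, (2-2)^2=0, (1-7)^2=36, (5-5)^2=0, (7-1)^2=36, (3-3)^2=0
sum(d^2) = 80.
Step 3: rho = 1 - 6*80 / (7*(7^2 - 1)) = 1 - 480/336 = -0.428571.
Step 4: Under H0, t = rho * sqrt((n-2)/(1-rho^2)) = -1.0607 ~ t(5).
Step 5: Two-sided p-value from the t-distribution with 5 df = 0.337368.
Step 6: alpha = 0.1. fail to reject H0.

rho = -0.4286, p = 0.337368, fail to reject H0 at alpha = 0.1.


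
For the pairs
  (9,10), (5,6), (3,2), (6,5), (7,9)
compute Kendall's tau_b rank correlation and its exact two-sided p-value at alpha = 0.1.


Step 1: Enumerate the 10 unordered pairs (i,j) with i<j and classify each by sign(x_j-x_i) * sign(y_j-y_i).
  (1,2):dx=-4,dy=-4->C; (1,3):dx=-6,dy=-8->C; (1,4):dx=-3,dy=-5->C; (1,5):dx=-2,dy=-1->C
  (2,3):dx=-2,dy=-4->C; (2,4):dx=+1,dy=-1->D; (2,5):dx=+2,dy=+3->C; (3,4):dx=+3,dy=+3->C
  (3,5):dx=+4,dy=+7->C; (4,5):dx=+1,dy=+4->C
Step 2: C = 9, D = 1, total pairs = 10.
Step 3: tau = (C - D)/(n(n-1)/2) = (9 - 1)/10 = 0.800000.
Step 4: Exact two-sided p-value (enumerate n! = 120 permutations of y under H0): p = 0.083333.
Step 5: alpha = 0.1. reject H0.

tau_b = 0.8000 (C=9, D=1), p = 0.083333, reject H0.


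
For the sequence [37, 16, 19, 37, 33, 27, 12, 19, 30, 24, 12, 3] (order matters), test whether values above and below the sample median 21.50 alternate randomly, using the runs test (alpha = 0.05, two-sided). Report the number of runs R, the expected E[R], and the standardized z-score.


Step 1: Compute median = 21.50; label A = above, B = below.
Labels in order: ABBAAABBAABB  (n_A = 6, n_B = 6)
Step 2: Count runs R = 6.
Step 3: Under H0 (random ordering), E[R] = 2*n_A*n_B/(n_A+n_B) + 1 = 2*6*6/12 + 1 = 7.0000.
        Var[R] = 2*n_A*n_B*(2*n_A*n_B - n_A - n_B) / ((n_A+n_B)^2 * (n_A+n_B-1)) = 4320/1584 = 2.7273.
        SD[R] = 1.6514.
Step 4: Continuity-corrected z = (R + 0.5 - E[R]) / SD[R] = (6 + 0.5 - 7.0000) / 1.6514 = -0.3028.
Step 5: Two-sided p-value via normal approximation = 2*(1 - Phi(|z|)) = 0.762069.
Step 6: alpha = 0.05. fail to reject H0.

R = 6, z = -0.3028, p = 0.762069, fail to reject H0.


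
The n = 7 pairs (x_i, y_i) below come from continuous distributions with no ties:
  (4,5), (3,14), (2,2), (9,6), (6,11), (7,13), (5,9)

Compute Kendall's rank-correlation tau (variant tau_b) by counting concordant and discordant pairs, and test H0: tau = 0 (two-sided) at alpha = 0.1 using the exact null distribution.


Step 1: Enumerate the 21 unordered pairs (i,j) with i<j and classify each by sign(x_j-x_i) * sign(y_j-y_i).
  (1,2):dx=-1,dy=+9->D; (1,3):dx=-2,dy=-3->C; (1,4):dx=+5,dy=+1->C; (1,5):dx=+2,dy=+6->C
  (1,6):dx=+3,dy=+8->C; (1,7):dx=+1,dy=+4->C; (2,3):dx=-1,dy=-12->C; (2,4):dx=+6,dy=-8->D
  (2,5):dx=+3,dy=-3->D; (2,6):dx=+4,dy=-1->D; (2,7):dx=+2,dy=-5->D; (3,4):dx=+7,dy=+4->C
  (3,5):dx=+4,dy=+9->C; (3,6):dx=+5,dy=+11->C; (3,7):dx=+3,dy=+7->C; (4,5):dx=-3,dy=+5->D
  (4,6):dx=-2,dy=+7->D; (4,7):dx=-4,dy=+3->D; (5,6):dx=+1,dy=+2->C; (5,7):dx=-1,dy=-2->C
  (6,7):dx=-2,dy=-4->C
Step 2: C = 13, D = 8, total pairs = 21.
Step 3: tau = (C - D)/(n(n-1)/2) = (13 - 8)/21 = 0.238095.
Step 4: Exact two-sided p-value (enumerate n! = 5040 permutations of y under H0): p = 0.561905.
Step 5: alpha = 0.1. fail to reject H0.

tau_b = 0.2381 (C=13, D=8), p = 0.561905, fail to reject H0.


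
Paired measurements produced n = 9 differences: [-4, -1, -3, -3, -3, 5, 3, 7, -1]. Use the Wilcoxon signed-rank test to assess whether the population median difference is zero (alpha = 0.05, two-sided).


Step 1: Drop any zero differences (none here) and take |d_i|.
|d| = [4, 1, 3, 3, 3, 5, 3, 7, 1]
Step 2: Midrank |d_i| (ties get averaged ranks).
ranks: |4|->7, |1|->1.5, |3|->4.5, |3|->4.5, |3|->4.5, |5|->8, |3|->4.5, |7|->9, |1|->1.5
Step 3: Attach original signs; sum ranks with positive sign and with negative sign.
W+ = 8 + 4.5 + 9 = 21.5
W- = 7 + 1.5 + 4.5 + 4.5 + 4.5 + 1.5 = 23.5
(Check: W+ + W- = 45 should equal n(n+1)/2 = 45.)
Step 4: Test statistic W = min(W+, W-) = 21.5.
Step 5: Ties in |d|, so use the tie-corrected normal approximation.
        E[W] = n(n+1)/4 = 9*10/4 = 22.5.
        Tie groups: |d|=1 (t=2), |d|=3 (t=4); sum(t^3 - t) = 66.
        Var[W] = n(n+1)(2n+1)/24 - sum(t^3-t)/48 = 1710/24 - 66/48 = 69.875.
        z = (W - E[W]) / sqrt(Var[W]) = (21.5 - 22.5) / 8.3591 = -0.1196.
        Two-sided p = 2*Phi(z) = 0.904776.
Step 6: alpha = 0.05. fail to reject H0.

W+ = 21.5, W- = 23.5, W = min = 21.5, p = 0.904776, fail to reject H0.


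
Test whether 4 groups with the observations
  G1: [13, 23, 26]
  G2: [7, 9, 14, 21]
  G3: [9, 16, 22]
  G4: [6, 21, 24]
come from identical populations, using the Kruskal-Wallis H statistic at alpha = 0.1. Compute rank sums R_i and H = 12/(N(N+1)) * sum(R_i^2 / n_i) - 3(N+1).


Step 1: Combine all N = 13 observations and assign midranks.
sorted (value, group, rank): (6,G4,1), (7,G2,2), (9,G2,3.5), (9,G3,3.5), (13,G1,5), (14,G2,6), (16,G3,7), (21,G2,8.5), (21,G4,8.5), (22,G3,10), (23,G1,11), (24,G4,12), (26,G1,13)
Step 2: Sum ranks within each group.
R_1 = 29 (n_1 = 3)
R_2 = 20 (n_2 = 4)
R_3 = 20.5 (n_3 = 3)
R_4 = 21.5 (n_4 = 3)
Step 3: H = 12/(N(N+1)) * sum(R_i^2/n_i) - 3(N+1)
     = 12/(13*14) * (29^2/3 + 20^2/4 + 20.5^2/3 + 21.5^2/3) - 3*14
     = 0.065934 * 674.5 - 42
     = 2.472527.
Step 4: Ties present; correction factor C = 1 - 12/(13^3 - 13) = 0.994505. Corrected H = 2.472527 / 0.994505 = 2.486188.
Step 5: Under H0, H ~ chi^2(3); p-value = 0.477792.
Step 6: alpha = 0.1. fail to reject H0.

H = 2.4862, df = 3, p = 0.477792, fail to reject H0.


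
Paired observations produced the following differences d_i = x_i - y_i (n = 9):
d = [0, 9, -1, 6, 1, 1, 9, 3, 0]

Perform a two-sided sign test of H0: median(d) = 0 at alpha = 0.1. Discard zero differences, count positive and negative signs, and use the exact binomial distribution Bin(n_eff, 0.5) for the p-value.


Step 1: Discard zero differences. Original n = 9; n_eff = number of nonzero differences = 7.
Nonzero differences (with sign): +9, -1, +6, +1, +1, +9, +3
Step 2: Count signs: positive = 6, negative = 1.
Step 3: Under H0: P(positive) = 0.5, so the number of positives S ~ Bin(7, 0.5).
Step 4: Two-sided exact p-value = sum of Bin(7,0.5) probabilities at or below the observed probability = 0.125000.
Step 5: alpha = 0.1. fail to reject H0.

n_eff = 7, pos = 6, neg = 1, p = 0.125000, fail to reject H0.


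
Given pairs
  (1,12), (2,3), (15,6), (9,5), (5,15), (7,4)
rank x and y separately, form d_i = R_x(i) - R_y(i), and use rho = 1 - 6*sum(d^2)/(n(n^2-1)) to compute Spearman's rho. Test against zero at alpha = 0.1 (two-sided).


Step 1: Rank x and y separately (midranks; no ties here).
rank(x): 1->1, 2->2, 15->6, 9->5, 5->3, 7->4
rank(y): 12->5, 3->1, 6->4, 5->3, 15->6, 4->2
Step 2: d_i = R_x(i) - R_y(i); compute d_i^2.
  (1-5)^2=16, (2-1)^2=1, (6-4)^2=4, (5-3)^2=4, (3-6)^2=9, (4-2)^2=4
sum(d^2) = 38.
Step 3: rho = 1 - 6*38 / (6*(6^2 - 1)) = 1 - 228/210 = -0.085714.
Step 4: Under H0, t = rho * sqrt((n-2)/(1-rho^2)) = -0.1721 ~ t(4).
Step 5: Two-sided p-value from the t-distribution with 4 df = 0.871743.
Step 6: alpha = 0.1. fail to reject H0.

rho = -0.0857, p = 0.871743, fail to reject H0 at alpha = 0.1.


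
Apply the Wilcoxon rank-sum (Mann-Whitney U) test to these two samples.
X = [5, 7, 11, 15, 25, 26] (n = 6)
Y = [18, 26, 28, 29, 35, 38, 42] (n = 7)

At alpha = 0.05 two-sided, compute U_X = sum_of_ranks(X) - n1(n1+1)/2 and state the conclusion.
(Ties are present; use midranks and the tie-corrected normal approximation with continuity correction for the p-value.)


Step 1: Combine and sort all 13 observations; assign midranks.
sorted (value, group): (5,X), (7,X), (11,X), (15,X), (18,Y), (25,X), (26,X), (26,Y), (28,Y), (29,Y), (35,Y), (38,Y), (42,Y)
ranks: 5->1, 7->2, 11->3, 15->4, 18->5, 25->6, 26->7.5, 26->7.5, 28->9, 29->10, 35->11, 38->12, 42->13
Step 2: Rank sum for X: R1 = 1 + 2 + 3 + 4 + 6 + 7.5 = 23.5.
Step 3: U_X = R1 - n1(n1+1)/2 = 23.5 - 6*7/2 = 23.5 - 21 = 2.5.
       U_Y = n1*n2 - U_X = 42 - 2.5 = 39.5.
Step 4: Ties are present, so use the tie-corrected normal approximation (with continuity correction) for the p-value.
Step 5: p-value = 0.010025; compare to alpha = 0.05. reject H0.

U_X = 2.5, p = 0.010025, reject H0 at alpha = 0.05.


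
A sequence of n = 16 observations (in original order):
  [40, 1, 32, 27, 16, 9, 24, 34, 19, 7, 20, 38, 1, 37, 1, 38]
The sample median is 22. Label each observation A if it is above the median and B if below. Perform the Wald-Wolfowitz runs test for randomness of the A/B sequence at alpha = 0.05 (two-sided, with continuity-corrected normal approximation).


Step 1: Compute median = 22; label A = above, B = below.
Labels in order: ABAABBAABBBABABA  (n_A = 8, n_B = 8)
Step 2: Count runs R = 11.
Step 3: Under H0 (random ordering), E[R] = 2*n_A*n_B/(n_A+n_B) + 1 = 2*8*8/16 + 1 = 9.0000.
        Var[R] = 2*n_A*n_B*(2*n_A*n_B - n_A - n_B) / ((n_A+n_B)^2 * (n_A+n_B-1)) = 14336/3840 = 3.7333.
        SD[R] = 1.9322.
Step 4: Continuity-corrected z = (R - 0.5 - E[R]) / SD[R] = (11 - 0.5 - 9.0000) / 1.9322 = 0.7763.
Step 5: Two-sided p-value via normal approximation = 2*(1 - Phi(|z|)) = 0.437558.
Step 6: alpha = 0.05. fail to reject H0.

R = 11, z = 0.7763, p = 0.437558, fail to reject H0.


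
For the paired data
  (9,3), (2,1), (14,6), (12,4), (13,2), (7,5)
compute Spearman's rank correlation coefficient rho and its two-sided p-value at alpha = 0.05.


Step 1: Rank x and y separately (midranks; no ties here).
rank(x): 9->3, 2->1, 14->6, 12->4, 13->5, 7->2
rank(y): 3->3, 1->1, 6->6, 4->4, 2->2, 5->5
Step 2: d_i = R_x(i) - R_y(i); compute d_i^2.
  (3-3)^2=0, (1-1)^2=0, (6-6)^2=0, (4-4)^2=0, (5-2)^2=9, (2-5)^2=9
sum(d^2) = 18.
Step 3: rho = 1 - 6*18 / (6*(6^2 - 1)) = 1 - 108/210 = 0.485714.
Step 4: Under H0, t = rho * sqrt((n-2)/(1-rho^2)) = 1.1113 ~ t(4).
Step 5: Two-sided p-value from the t-distribution with 4 df = 0.328723.
Step 6: alpha = 0.05. fail to reject H0.

rho = 0.4857, p = 0.328723, fail to reject H0 at alpha = 0.05.


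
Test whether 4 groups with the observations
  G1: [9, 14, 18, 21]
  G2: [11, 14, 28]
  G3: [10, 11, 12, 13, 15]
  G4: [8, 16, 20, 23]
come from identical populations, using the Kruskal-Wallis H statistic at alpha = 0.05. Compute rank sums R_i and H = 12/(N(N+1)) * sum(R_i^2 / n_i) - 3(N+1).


Step 1: Combine all N = 16 observations and assign midranks.
sorted (value, group, rank): (8,G4,1), (9,G1,2), (10,G3,3), (11,G2,4.5), (11,G3,4.5), (12,G3,6), (13,G3,7), (14,G1,8.5), (14,G2,8.5), (15,G3,10), (16,G4,11), (18,G1,12), (20,G4,13), (21,G1,14), (23,G4,15), (28,G2,16)
Step 2: Sum ranks within each group.
R_1 = 36.5 (n_1 = 4)
R_2 = 29 (n_2 = 3)
R_3 = 30.5 (n_3 = 5)
R_4 = 40 (n_4 = 4)
Step 3: H = 12/(N(N+1)) * sum(R_i^2/n_i) - 3(N+1)
     = 12/(16*17) * (36.5^2/4 + 29^2/3 + 30.5^2/5 + 40^2/4) - 3*17
     = 0.044118 * 1199.45 - 51
     = 1.916728.
Step 4: Ties present; correction factor C = 1 - 12/(16^3 - 16) = 0.997059. Corrected H = 1.916728 / 0.997059 = 1.922382.
Step 5: Under H0, H ~ chi^2(3); p-value = 0.588672.
Step 6: alpha = 0.05. fail to reject H0.

H = 1.9224, df = 3, p = 0.588672, fail to reject H0.


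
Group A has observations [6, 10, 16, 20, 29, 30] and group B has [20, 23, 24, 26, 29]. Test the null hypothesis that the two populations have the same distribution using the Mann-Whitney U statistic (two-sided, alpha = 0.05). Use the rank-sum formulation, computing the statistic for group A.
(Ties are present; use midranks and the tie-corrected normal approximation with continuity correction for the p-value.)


Step 1: Combine and sort all 11 observations; assign midranks.
sorted (value, group): (6,X), (10,X), (16,X), (20,X), (20,Y), (23,Y), (24,Y), (26,Y), (29,X), (29,Y), (30,X)
ranks: 6->1, 10->2, 16->3, 20->4.5, 20->4.5, 23->6, 24->7, 26->8, 29->9.5, 29->9.5, 30->11
Step 2: Rank sum for X: R1 = 1 + 2 + 3 + 4.5 + 9.5 + 11 = 31.
Step 3: U_X = R1 - n1(n1+1)/2 = 31 - 6*7/2 = 31 - 21 = 10.
       U_Y = n1*n2 - U_X = 30 - 10 = 20.
Step 4: Ties are present, so use the tie-corrected normal approximation (with continuity correction) for the p-value.
Step 5: p-value = 0.409176; compare to alpha = 0.05. fail to reject H0.

U_X = 10, p = 0.409176, fail to reject H0 at alpha = 0.05.


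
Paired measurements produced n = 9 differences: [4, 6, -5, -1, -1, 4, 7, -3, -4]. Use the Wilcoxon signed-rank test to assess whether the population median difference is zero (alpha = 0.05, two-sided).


Step 1: Drop any zero differences (none here) and take |d_i|.
|d| = [4, 6, 5, 1, 1, 4, 7, 3, 4]
Step 2: Midrank |d_i| (ties get averaged ranks).
ranks: |4|->5, |6|->8, |5|->7, |1|->1.5, |1|->1.5, |4|->5, |7|->9, |3|->3, |4|->5
Step 3: Attach original signs; sum ranks with positive sign and with negative sign.
W+ = 5 + 8 + 5 + 9 = 27
W- = 7 + 1.5 + 1.5 + 3 + 5 = 18
(Check: W+ + W- = 45 should equal n(n+1)/2 = 45.)
Step 4: Test statistic W = min(W+, W-) = 18.
Step 5: Ties in |d|, so use the tie-corrected normal approximation.
        E[W] = n(n+1)/4 = 9*10/4 = 22.5.
        Tie groups: |d|=1 (t=2), |d|=4 (t=3); sum(t^3 - t) = 30.
        Var[W] = n(n+1)(2n+1)/24 - sum(t^3-t)/48 = 1710/24 - 30/48 = 70.625.
        z = (W - E[W]) / sqrt(Var[W]) = (18 - 22.5) / 8.4039 = -0.5355.
        Two-sided p = 2*Phi(z) = 0.592326.
Step 6: alpha = 0.05. fail to reject H0.

W+ = 27, W- = 18, W = min = 18, p = 0.592326, fail to reject H0.


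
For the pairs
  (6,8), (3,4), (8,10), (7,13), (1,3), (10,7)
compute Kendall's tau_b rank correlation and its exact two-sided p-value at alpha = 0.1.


Step 1: Enumerate the 15 unordered pairs (i,j) with i<j and classify each by sign(x_j-x_i) * sign(y_j-y_i).
  (1,2):dx=-3,dy=-4->C; (1,3):dx=+2,dy=+2->C; (1,4):dx=+1,dy=+5->C; (1,5):dx=-5,dy=-5->C
  (1,6):dx=+4,dy=-1->D; (2,3):dx=+5,dy=+6->C; (2,4):dx=+4,dy=+9->C; (2,5):dx=-2,dy=-1->C
  (2,6):dx=+7,dy=+3->C; (3,4):dx=-1,dy=+3->D; (3,5):dx=-7,dy=-7->C; (3,6):dx=+2,dy=-3->D
  (4,5):dx=-6,dy=-10->C; (4,6):dx=+3,dy=-6->D; (5,6):dx=+9,dy=+4->C
Step 2: C = 11, D = 4, total pairs = 15.
Step 3: tau = (C - D)/(n(n-1)/2) = (11 - 4)/15 = 0.466667.
Step 4: Exact two-sided p-value (enumerate n! = 720 permutations of y under H0): p = 0.272222.
Step 5: alpha = 0.1. fail to reject H0.

tau_b = 0.4667 (C=11, D=4), p = 0.272222, fail to reject H0.


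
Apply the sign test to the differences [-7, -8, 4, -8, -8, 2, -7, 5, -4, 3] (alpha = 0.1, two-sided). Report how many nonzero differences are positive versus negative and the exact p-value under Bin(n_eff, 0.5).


Step 1: Discard zero differences. Original n = 10; n_eff = number of nonzero differences = 10.
Nonzero differences (with sign): -7, -8, +4, -8, -8, +2, -7, +5, -4, +3
Step 2: Count signs: positive = 4, negative = 6.
Step 3: Under H0: P(positive) = 0.5, so the number of positives S ~ Bin(10, 0.5).
Step 4: Two-sided exact p-value = sum of Bin(10,0.5) probabilities at or below the observed probability = 0.753906.
Step 5: alpha = 0.1. fail to reject H0.

n_eff = 10, pos = 4, neg = 6, p = 0.753906, fail to reject H0.


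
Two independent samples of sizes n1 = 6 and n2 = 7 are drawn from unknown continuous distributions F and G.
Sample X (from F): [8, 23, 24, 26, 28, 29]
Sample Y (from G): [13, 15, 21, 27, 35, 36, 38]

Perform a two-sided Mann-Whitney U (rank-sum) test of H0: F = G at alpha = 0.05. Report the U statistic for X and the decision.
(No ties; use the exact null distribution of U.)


Step 1: Combine and sort all 13 observations; assign midranks.
sorted (value, group): (8,X), (13,Y), (15,Y), (21,Y), (23,X), (24,X), (26,X), (27,Y), (28,X), (29,X), (35,Y), (36,Y), (38,Y)
ranks: 8->1, 13->2, 15->3, 21->4, 23->5, 24->6, 26->7, 27->8, 28->9, 29->10, 35->11, 36->12, 38->13
Step 2: Rank sum for X: R1 = 1 + 5 + 6 + 7 + 9 + 10 = 38.
Step 3: U_X = R1 - n1(n1+1)/2 = 38 - 6*7/2 = 38 - 21 = 17.
       U_Y = n1*n2 - U_X = 42 - 17 = 25.
Step 4: No ties, so the exact null distribution of U (based on enumerating the C(13,6) = 1716 equally likely rank assignments) gives the two-sided p-value.
Step 5: p-value = 0.628205; compare to alpha = 0.05. fail to reject H0.

U_X = 17, p = 0.628205, fail to reject H0 at alpha = 0.05.


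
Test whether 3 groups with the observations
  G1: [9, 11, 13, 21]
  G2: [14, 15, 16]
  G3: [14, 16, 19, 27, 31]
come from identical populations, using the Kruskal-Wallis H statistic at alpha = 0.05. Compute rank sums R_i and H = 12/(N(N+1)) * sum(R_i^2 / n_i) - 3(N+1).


Step 1: Combine all N = 12 observations and assign midranks.
sorted (value, group, rank): (9,G1,1), (11,G1,2), (13,G1,3), (14,G2,4.5), (14,G3,4.5), (15,G2,6), (16,G2,7.5), (16,G3,7.5), (19,G3,9), (21,G1,10), (27,G3,11), (31,G3,12)
Step 2: Sum ranks within each group.
R_1 = 16 (n_1 = 4)
R_2 = 18 (n_2 = 3)
R_3 = 44 (n_3 = 5)
Step 3: H = 12/(N(N+1)) * sum(R_i^2/n_i) - 3(N+1)
     = 12/(12*13) * (16^2/4 + 18^2/3 + 44^2/5) - 3*13
     = 0.076923 * 559.2 - 39
     = 4.015385.
Step 4: Ties present; correction factor C = 1 - 12/(12^3 - 12) = 0.993007. Corrected H = 4.015385 / 0.993007 = 4.043662.
Step 5: Under H0, H ~ chi^2(2); p-value = 0.132413.
Step 6: alpha = 0.05. fail to reject H0.

H = 4.0437, df = 2, p = 0.132413, fail to reject H0.


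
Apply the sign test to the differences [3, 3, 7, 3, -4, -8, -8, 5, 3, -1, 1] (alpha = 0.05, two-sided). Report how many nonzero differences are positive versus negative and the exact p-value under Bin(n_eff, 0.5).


Step 1: Discard zero differences. Original n = 11; n_eff = number of nonzero differences = 11.
Nonzero differences (with sign): +3, +3, +7, +3, -4, -8, -8, +5, +3, -1, +1
Step 2: Count signs: positive = 7, negative = 4.
Step 3: Under H0: P(positive) = 0.5, so the number of positives S ~ Bin(11, 0.5).
Step 4: Two-sided exact p-value = sum of Bin(11,0.5) probabilities at or below the observed probability = 0.548828.
Step 5: alpha = 0.05. fail to reject H0.

n_eff = 11, pos = 7, neg = 4, p = 0.548828, fail to reject H0.


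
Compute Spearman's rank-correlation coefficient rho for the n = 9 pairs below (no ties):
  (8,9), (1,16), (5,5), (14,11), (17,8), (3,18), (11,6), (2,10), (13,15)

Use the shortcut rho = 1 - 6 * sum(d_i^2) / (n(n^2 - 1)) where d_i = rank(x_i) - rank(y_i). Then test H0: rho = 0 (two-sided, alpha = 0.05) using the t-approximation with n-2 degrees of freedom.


Step 1: Rank x and y separately (midranks; no ties here).
rank(x): 8->5, 1->1, 5->4, 14->8, 17->9, 3->3, 11->6, 2->2, 13->7
rank(y): 9->4, 16->8, 5->1, 11->6, 8->3, 18->9, 6->2, 10->5, 15->7
Step 2: d_i = R_x(i) - R_y(i); compute d_i^2.
  (5-4)^2=1, (1-8)^2=49, (4-1)^2=9, (8-6)^2=4, (9-3)^2=36, (3-9)^2=36, (6-2)^2=16, (2-5)^2=9, (7-7)^2=0
sum(d^2) = 160.
Step 3: rho = 1 - 6*160 / (9*(9^2 - 1)) = 1 - 960/720 = -0.333333.
Step 4: Under H0, t = rho * sqrt((n-2)/(1-rho^2)) = -0.9354 ~ t(7).
Step 5: Two-sided p-value from the t-distribution with 7 df = 0.380713.
Step 6: alpha = 0.05. fail to reject H0.

rho = -0.3333, p = 0.380713, fail to reject H0 at alpha = 0.05.


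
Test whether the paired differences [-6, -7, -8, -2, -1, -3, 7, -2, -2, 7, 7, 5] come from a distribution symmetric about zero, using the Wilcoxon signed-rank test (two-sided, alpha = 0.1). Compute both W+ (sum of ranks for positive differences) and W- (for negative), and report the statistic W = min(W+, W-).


Step 1: Drop any zero differences (none here) and take |d_i|.
|d| = [6, 7, 8, 2, 1, 3, 7, 2, 2, 7, 7, 5]
Step 2: Midrank |d_i| (ties get averaged ranks).
ranks: |6|->7, |7|->9.5, |8|->12, |2|->3, |1|->1, |3|->5, |7|->9.5, |2|->3, |2|->3, |7|->9.5, |7|->9.5, |5|->6
Step 3: Attach original signs; sum ranks with positive sign and with negative sign.
W+ = 9.5 + 9.5 + 9.5 + 6 = 34.5
W- = 7 + 9.5 + 12 + 3 + 1 + 5 + 3 + 3 = 43.5
(Check: W+ + W- = 78 should equal n(n+1)/2 = 78.)
Step 4: Test statistic W = min(W+, W-) = 34.5.
Step 5: Ties in |d|, so use the tie-corrected normal approximation.
        E[W] = n(n+1)/4 = 12*13/4 = 39.
        Tie groups: |d|=2 (t=3), |d|=7 (t=4); sum(t^3 - t) = 84.
        Var[W] = n(n+1)(2n+1)/24 - sum(t^3-t)/48 = 3900/24 - 84/48 = 160.75.
        z = (W - E[W]) / sqrt(Var[W]) = (34.5 - 39) / 12.6787 = -0.3549.
        Two-sided p = 2*Phi(z) = 0.722646.
Step 6: alpha = 0.1. fail to reject H0.

W+ = 34.5, W- = 43.5, W = min = 34.5, p = 0.722646, fail to reject H0.


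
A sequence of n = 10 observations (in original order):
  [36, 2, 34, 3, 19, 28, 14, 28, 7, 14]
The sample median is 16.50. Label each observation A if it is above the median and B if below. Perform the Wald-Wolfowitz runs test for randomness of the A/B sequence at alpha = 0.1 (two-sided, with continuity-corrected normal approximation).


Step 1: Compute median = 16.50; label A = above, B = below.
Labels in order: ABABAABABB  (n_A = 5, n_B = 5)
Step 2: Count runs R = 8.
Step 3: Under H0 (random ordering), E[R] = 2*n_A*n_B/(n_A+n_B) + 1 = 2*5*5/10 + 1 = 6.0000.
        Var[R] = 2*n_A*n_B*(2*n_A*n_B - n_A - n_B) / ((n_A+n_B)^2 * (n_A+n_B-1)) = 2000/900 = 2.2222.
        SD[R] = 1.4907.
Step 4: Continuity-corrected z = (R - 0.5 - E[R]) / SD[R] = (8 - 0.5 - 6.0000) / 1.4907 = 1.0062.
Step 5: Two-sided p-value via normal approximation = 2*(1 - Phi(|z|)) = 0.314305.
Step 6: alpha = 0.1. fail to reject H0.

R = 8, z = 1.0062, p = 0.314305, fail to reject H0.


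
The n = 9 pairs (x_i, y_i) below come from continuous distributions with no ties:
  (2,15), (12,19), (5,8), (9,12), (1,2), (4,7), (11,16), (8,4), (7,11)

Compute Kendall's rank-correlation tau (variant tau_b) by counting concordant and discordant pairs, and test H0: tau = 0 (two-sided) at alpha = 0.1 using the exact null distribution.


Step 1: Enumerate the 36 unordered pairs (i,j) with i<j and classify each by sign(x_j-x_i) * sign(y_j-y_i).
  (1,2):dx=+10,dy=+4->C; (1,3):dx=+3,dy=-7->D; (1,4):dx=+7,dy=-3->D; (1,5):dx=-1,dy=-13->C
  (1,6):dx=+2,dy=-8->D; (1,7):dx=+9,dy=+1->C; (1,8):dx=+6,dy=-11->D; (1,9):dx=+5,dy=-4->D
  (2,3):dx=-7,dy=-11->C; (2,4):dx=-3,dy=-7->C; (2,5):dx=-11,dy=-17->C; (2,6):dx=-8,dy=-12->C
  (2,7):dx=-1,dy=-3->C; (2,8):dx=-4,dy=-15->C; (2,9):dx=-5,dy=-8->C; (3,4):dx=+4,dy=+4->C
  (3,5):dx=-4,dy=-6->C; (3,6):dx=-1,dy=-1->C; (3,7):dx=+6,dy=+8->C; (3,8):dx=+3,dy=-4->D
  (3,9):dx=+2,dy=+3->C; (4,5):dx=-8,dy=-10->C; (4,6):dx=-5,dy=-5->C; (4,7):dx=+2,dy=+4->C
  (4,8):dx=-1,dy=-8->C; (4,9):dx=-2,dy=-1->C; (5,6):dx=+3,dy=+5->C; (5,7):dx=+10,dy=+14->C
  (5,8):dx=+7,dy=+2->C; (5,9):dx=+6,dy=+9->C; (6,7):dx=+7,dy=+9->C; (6,8):dx=+4,dy=-3->D
  (6,9):dx=+3,dy=+4->C; (7,8):dx=-3,dy=-12->C; (7,9):dx=-4,dy=-5->C; (8,9):dx=-1,dy=+7->D
Step 2: C = 28, D = 8, total pairs = 36.
Step 3: tau = (C - D)/(n(n-1)/2) = (28 - 8)/36 = 0.555556.
Step 4: Exact two-sided p-value (enumerate n! = 362880 permutations of y under H0): p = 0.044615.
Step 5: alpha = 0.1. reject H0.

tau_b = 0.5556 (C=28, D=8), p = 0.044615, reject H0.


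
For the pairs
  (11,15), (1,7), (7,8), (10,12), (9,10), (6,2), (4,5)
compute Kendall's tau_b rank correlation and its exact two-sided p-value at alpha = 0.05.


Step 1: Enumerate the 21 unordered pairs (i,j) with i<j and classify each by sign(x_j-x_i) * sign(y_j-y_i).
  (1,2):dx=-10,dy=-8->C; (1,3):dx=-4,dy=-7->C; (1,4):dx=-1,dy=-3->C; (1,5):dx=-2,dy=-5->C
  (1,6):dx=-5,dy=-13->C; (1,7):dx=-7,dy=-10->C; (2,3):dx=+6,dy=+1->C; (2,4):dx=+9,dy=+5->C
  (2,5):dx=+8,dy=+3->C; (2,6):dx=+5,dy=-5->D; (2,7):dx=+3,dy=-2->D; (3,4):dx=+3,dy=+4->C
  (3,5):dx=+2,dy=+2->C; (3,6):dx=-1,dy=-6->C; (3,7):dx=-3,dy=-3->C; (4,5):dx=-1,dy=-2->C
  (4,6):dx=-4,dy=-10->C; (4,7):dx=-6,dy=-7->C; (5,6):dx=-3,dy=-8->C; (5,7):dx=-5,dy=-5->C
  (6,7):dx=-2,dy=+3->D
Step 2: C = 18, D = 3, total pairs = 21.
Step 3: tau = (C - D)/(n(n-1)/2) = (18 - 3)/21 = 0.714286.
Step 4: Exact two-sided p-value (enumerate n! = 5040 permutations of y under H0): p = 0.030159.
Step 5: alpha = 0.05. reject H0.

tau_b = 0.7143 (C=18, D=3), p = 0.030159, reject H0.


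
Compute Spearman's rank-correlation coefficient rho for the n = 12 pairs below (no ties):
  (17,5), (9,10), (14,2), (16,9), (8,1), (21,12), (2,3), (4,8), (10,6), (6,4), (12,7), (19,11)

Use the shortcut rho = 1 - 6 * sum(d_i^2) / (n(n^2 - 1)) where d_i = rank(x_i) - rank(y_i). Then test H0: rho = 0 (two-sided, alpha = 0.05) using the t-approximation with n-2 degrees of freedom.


Step 1: Rank x and y separately (midranks; no ties here).
rank(x): 17->10, 9->5, 14->8, 16->9, 8->4, 21->12, 2->1, 4->2, 10->6, 6->3, 12->7, 19->11
rank(y): 5->5, 10->10, 2->2, 9->9, 1->1, 12->12, 3->3, 8->8, 6->6, 4->4, 7->7, 11->11
Step 2: d_i = R_x(i) - R_y(i); compute d_i^2.
  (10-5)^2=25, (5-10)^2=25, (8-2)^2=36, (9-9)^2=0, (4-1)^2=9, (12-12)^2=0, (1-3)^2=4, (2-8)^2=36, (6-6)^2=0, (3-4)^2=1, (7-7)^2=0, (11-11)^2=0
sum(d^2) = 136.
Step 3: rho = 1 - 6*136 / (12*(12^2 - 1)) = 1 - 816/1716 = 0.524476.
Step 4: Under H0, t = rho * sqrt((n-2)/(1-rho^2)) = 1.9480 ~ t(10).
Step 5: Two-sided p-value from the t-distribution with 10 df = 0.080019.
Step 6: alpha = 0.05. fail to reject H0.

rho = 0.5245, p = 0.080019, fail to reject H0 at alpha = 0.05.


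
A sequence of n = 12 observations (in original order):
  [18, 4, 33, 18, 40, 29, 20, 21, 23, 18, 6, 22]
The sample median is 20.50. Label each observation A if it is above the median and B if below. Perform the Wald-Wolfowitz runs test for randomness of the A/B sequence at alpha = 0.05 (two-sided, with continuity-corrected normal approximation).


Step 1: Compute median = 20.50; label A = above, B = below.
Labels in order: BBABAABAABBA  (n_A = 6, n_B = 6)
Step 2: Count runs R = 8.
Step 3: Under H0 (random ordering), E[R] = 2*n_A*n_B/(n_A+n_B) + 1 = 2*6*6/12 + 1 = 7.0000.
        Var[R] = 2*n_A*n_B*(2*n_A*n_B - n_A - n_B) / ((n_A+n_B)^2 * (n_A+n_B-1)) = 4320/1584 = 2.7273.
        SD[R] = 1.6514.
Step 4: Continuity-corrected z = (R - 0.5 - E[R]) / SD[R] = (8 - 0.5 - 7.0000) / 1.6514 = 0.3028.
Step 5: Two-sided p-value via normal approximation = 2*(1 - Phi(|z|)) = 0.762069.
Step 6: alpha = 0.05. fail to reject H0.

R = 8, z = 0.3028, p = 0.762069, fail to reject H0.


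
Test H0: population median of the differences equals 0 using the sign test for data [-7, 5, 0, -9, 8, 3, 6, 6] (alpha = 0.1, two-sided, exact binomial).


Step 1: Discard zero differences. Original n = 8; n_eff = number of nonzero differences = 7.
Nonzero differences (with sign): -7, +5, -9, +8, +3, +6, +6
Step 2: Count signs: positive = 5, negative = 2.
Step 3: Under H0: P(positive) = 0.5, so the number of positives S ~ Bin(7, 0.5).
Step 4: Two-sided exact p-value = sum of Bin(7,0.5) probabilities at or below the observed probability = 0.453125.
Step 5: alpha = 0.1. fail to reject H0.

n_eff = 7, pos = 5, neg = 2, p = 0.453125, fail to reject H0.


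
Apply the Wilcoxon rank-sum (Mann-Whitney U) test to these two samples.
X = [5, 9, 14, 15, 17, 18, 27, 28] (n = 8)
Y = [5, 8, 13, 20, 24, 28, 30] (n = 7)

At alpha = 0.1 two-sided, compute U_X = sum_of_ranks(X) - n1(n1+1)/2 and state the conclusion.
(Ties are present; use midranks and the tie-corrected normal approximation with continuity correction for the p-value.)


Step 1: Combine and sort all 15 observations; assign midranks.
sorted (value, group): (5,X), (5,Y), (8,Y), (9,X), (13,Y), (14,X), (15,X), (17,X), (18,X), (20,Y), (24,Y), (27,X), (28,X), (28,Y), (30,Y)
ranks: 5->1.5, 5->1.5, 8->3, 9->4, 13->5, 14->6, 15->7, 17->8, 18->9, 20->10, 24->11, 27->12, 28->13.5, 28->13.5, 30->15
Step 2: Rank sum for X: R1 = 1.5 + 4 + 6 + 7 + 8 + 9 + 12 + 13.5 = 61.
Step 3: U_X = R1 - n1(n1+1)/2 = 61 - 8*9/2 = 61 - 36 = 25.
       U_Y = n1*n2 - U_X = 56 - 25 = 31.
Step 4: Ties are present, so use the tie-corrected normal approximation (with continuity correction) for the p-value.
Step 5: p-value = 0.771941; compare to alpha = 0.1. fail to reject H0.

U_X = 25, p = 0.771941, fail to reject H0 at alpha = 0.1.


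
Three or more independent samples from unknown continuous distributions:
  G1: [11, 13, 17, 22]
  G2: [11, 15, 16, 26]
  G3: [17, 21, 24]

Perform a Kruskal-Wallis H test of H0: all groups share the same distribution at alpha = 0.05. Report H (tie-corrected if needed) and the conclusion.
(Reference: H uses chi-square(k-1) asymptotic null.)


Step 1: Combine all N = 11 observations and assign midranks.
sorted (value, group, rank): (11,G1,1.5), (11,G2,1.5), (13,G1,3), (15,G2,4), (16,G2,5), (17,G1,6.5), (17,G3,6.5), (21,G3,8), (22,G1,9), (24,G3,10), (26,G2,11)
Step 2: Sum ranks within each group.
R_1 = 20 (n_1 = 4)
R_2 = 21.5 (n_2 = 4)
R_3 = 24.5 (n_3 = 3)
Step 3: H = 12/(N(N+1)) * sum(R_i^2/n_i) - 3(N+1)
     = 12/(11*12) * (20^2/4 + 21.5^2/4 + 24.5^2/3) - 3*12
     = 0.090909 * 415.646 - 36
     = 1.785985.
Step 4: Ties present; correction factor C = 1 - 12/(11^3 - 11) = 0.990909. Corrected H = 1.785985 / 0.990909 = 1.802370.
Step 5: Under H0, H ~ chi^2(2); p-value = 0.406088.
Step 6: alpha = 0.05. fail to reject H0.

H = 1.8024, df = 2, p = 0.406088, fail to reject H0.


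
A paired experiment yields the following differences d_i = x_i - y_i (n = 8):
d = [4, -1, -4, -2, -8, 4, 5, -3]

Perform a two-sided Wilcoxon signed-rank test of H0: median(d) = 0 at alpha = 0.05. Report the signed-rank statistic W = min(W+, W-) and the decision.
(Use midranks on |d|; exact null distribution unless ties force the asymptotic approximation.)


Step 1: Drop any zero differences (none here) and take |d_i|.
|d| = [4, 1, 4, 2, 8, 4, 5, 3]
Step 2: Midrank |d_i| (ties get averaged ranks).
ranks: |4|->5, |1|->1, |4|->5, |2|->2, |8|->8, |4|->5, |5|->7, |3|->3
Step 3: Attach original signs; sum ranks with positive sign and with negative sign.
W+ = 5 + 5 + 7 = 17
W- = 1 + 5 + 2 + 8 + 3 = 19
(Check: W+ + W- = 36 should equal n(n+1)/2 = 36.)
Step 4: Test statistic W = min(W+, W-) = 17.
Step 5: Ties in |d|, so use the tie-corrected normal approximation.
        E[W] = n(n+1)/4 = 8*9/4 = 18.
        Tie groups: |d|=4 (t=3); sum(t^3 - t) = 24.
        Var[W] = n(n+1)(2n+1)/24 - sum(t^3-t)/48 = 1224/24 - 24/48 = 50.5.
        z = (W - E[W]) / sqrt(Var[W]) = (17 - 18) / 7.1063 = -0.1407.
        Two-sided p = 2*Phi(z) = 0.888092.
Step 6: alpha = 0.05. fail to reject H0.

W+ = 17, W- = 19, W = min = 17, p = 0.888092, fail to reject H0.


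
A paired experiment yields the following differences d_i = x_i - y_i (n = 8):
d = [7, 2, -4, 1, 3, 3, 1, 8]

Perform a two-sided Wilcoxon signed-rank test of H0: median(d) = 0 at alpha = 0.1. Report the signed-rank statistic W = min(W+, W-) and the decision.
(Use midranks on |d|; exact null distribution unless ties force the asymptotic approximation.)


Step 1: Drop any zero differences (none here) and take |d_i|.
|d| = [7, 2, 4, 1, 3, 3, 1, 8]
Step 2: Midrank |d_i| (ties get averaged ranks).
ranks: |7|->7, |2|->3, |4|->6, |1|->1.5, |3|->4.5, |3|->4.5, |1|->1.5, |8|->8
Step 3: Attach original signs; sum ranks with positive sign and with negative sign.
W+ = 7 + 3 + 1.5 + 4.5 + 4.5 + 1.5 + 8 = 30
W- = 6 = 6
(Check: W+ + W- = 36 should equal n(n+1)/2 = 36.)
Step 4: Test statistic W = min(W+, W-) = 6.
Step 5: Ties in |d|, so use the tie-corrected normal approximation.
        E[W] = n(n+1)/4 = 8*9/4 = 18.
        Tie groups: |d|=1 (t=2), |d|=3 (t=2); sum(t^3 - t) = 12.
        Var[W] = n(n+1)(2n+1)/24 - sum(t^3-t)/48 = 1224/24 - 12/48 = 50.75.
        z = (W - E[W]) / sqrt(Var[W]) = (6 - 18) / 7.1239 = -1.6845.
        Two-sided p = 2*Phi(z) = 0.092091.
Step 6: alpha = 0.1. reject H0.

W+ = 30, W- = 6, W = min = 6, p = 0.092091, reject H0.


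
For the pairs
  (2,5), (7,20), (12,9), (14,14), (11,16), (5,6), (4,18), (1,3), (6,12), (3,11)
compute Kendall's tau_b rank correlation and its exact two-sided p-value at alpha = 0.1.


Step 1: Enumerate the 45 unordered pairs (i,j) with i<j and classify each by sign(x_j-x_i) * sign(y_j-y_i).
  (1,2):dx=+5,dy=+15->C; (1,3):dx=+10,dy=+4->C; (1,4):dx=+12,dy=+9->C; (1,5):dx=+9,dy=+11->C
  (1,6):dx=+3,dy=+1->C; (1,7):dx=+2,dy=+13->C; (1,8):dx=-1,dy=-2->C; (1,9):dx=+4,dy=+7->C
  (1,10):dx=+1,dy=+6->C; (2,3):dx=+5,dy=-11->D; (2,4):dx=+7,dy=-6->D; (2,5):dx=+4,dy=-4->D
  (2,6):dx=-2,dy=-14->C; (2,7):dx=-3,dy=-2->C; (2,8):dx=-6,dy=-17->C; (2,9):dx=-1,dy=-8->C
  (2,10):dx=-4,dy=-9->C; (3,4):dx=+2,dy=+5->C; (3,5):dx=-1,dy=+7->D; (3,6):dx=-7,dy=-3->C
  (3,7):dx=-8,dy=+9->D; (3,8):dx=-11,dy=-6->C; (3,9):dx=-6,dy=+3->D; (3,10):dx=-9,dy=+2->D
  (4,5):dx=-3,dy=+2->D; (4,6):dx=-9,dy=-8->C; (4,7):dx=-10,dy=+4->D; (4,8):dx=-13,dy=-11->C
  (4,9):dx=-8,dy=-2->C; (4,10):dx=-11,dy=-3->C; (5,6):dx=-6,dy=-10->C; (5,7):dx=-7,dy=+2->D
  (5,8):dx=-10,dy=-13->C; (5,9):dx=-5,dy=-4->C; (5,10):dx=-8,dy=-5->C; (6,7):dx=-1,dy=+12->D
  (6,8):dx=-4,dy=-3->C; (6,9):dx=+1,dy=+6->C; (6,10):dx=-2,dy=+5->D; (7,8):dx=-3,dy=-15->C
  (7,9):dx=+2,dy=-6->D; (7,10):dx=-1,dy=-7->C; (8,9):dx=+5,dy=+9->C; (8,10):dx=+2,dy=+8->C
  (9,10):dx=-3,dy=-1->C
Step 2: C = 32, D = 13, total pairs = 45.
Step 3: tau = (C - D)/(n(n-1)/2) = (32 - 13)/45 = 0.422222.
Step 4: Exact two-sided p-value (enumerate n! = 3628800 permutations of y under H0): p = 0.108313.
Step 5: alpha = 0.1. fail to reject H0.

tau_b = 0.4222 (C=32, D=13), p = 0.108313, fail to reject H0.


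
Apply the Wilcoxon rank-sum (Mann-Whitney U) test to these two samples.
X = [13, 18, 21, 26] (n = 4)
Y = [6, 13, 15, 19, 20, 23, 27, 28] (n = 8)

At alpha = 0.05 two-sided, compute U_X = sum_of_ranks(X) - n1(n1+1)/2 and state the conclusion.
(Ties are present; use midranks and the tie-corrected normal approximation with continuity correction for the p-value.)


Step 1: Combine and sort all 12 observations; assign midranks.
sorted (value, group): (6,Y), (13,X), (13,Y), (15,Y), (18,X), (19,Y), (20,Y), (21,X), (23,Y), (26,X), (27,Y), (28,Y)
ranks: 6->1, 13->2.5, 13->2.5, 15->4, 18->5, 19->6, 20->7, 21->8, 23->9, 26->10, 27->11, 28->12
Step 2: Rank sum for X: R1 = 2.5 + 5 + 8 + 10 = 25.5.
Step 3: U_X = R1 - n1(n1+1)/2 = 25.5 - 4*5/2 = 25.5 - 10 = 15.5.
       U_Y = n1*n2 - U_X = 32 - 15.5 = 16.5.
Step 4: Ties are present, so use the tie-corrected normal approximation (with continuity correction) for the p-value.
Step 5: p-value = 1.000000; compare to alpha = 0.05. fail to reject H0.

U_X = 15.5, p = 1.000000, fail to reject H0 at alpha = 0.05.


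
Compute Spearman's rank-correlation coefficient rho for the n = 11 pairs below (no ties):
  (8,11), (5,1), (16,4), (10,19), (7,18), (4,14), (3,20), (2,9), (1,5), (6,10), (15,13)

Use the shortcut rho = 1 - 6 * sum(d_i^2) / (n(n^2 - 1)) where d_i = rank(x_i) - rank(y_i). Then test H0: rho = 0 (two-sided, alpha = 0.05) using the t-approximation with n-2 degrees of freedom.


Step 1: Rank x and y separately (midranks; no ties here).
rank(x): 8->8, 5->5, 16->11, 10->9, 7->7, 4->4, 3->3, 2->2, 1->1, 6->6, 15->10
rank(y): 11->6, 1->1, 4->2, 19->10, 18->9, 14->8, 20->11, 9->4, 5->3, 10->5, 13->7
Step 2: d_i = R_x(i) - R_y(i); compute d_i^2.
  (8-6)^2=4, (5-1)^2=16, (11-2)^2=81, (9-10)^2=1, (7-9)^2=4, (4-8)^2=16, (3-11)^2=64, (2-4)^2=4, (1-3)^2=4, (6-5)^2=1, (10-7)^2=9
sum(d^2) = 204.
Step 3: rho = 1 - 6*204 / (11*(11^2 - 1)) = 1 - 1224/1320 = 0.072727.
Step 4: Under H0, t = rho * sqrt((n-2)/(1-rho^2)) = 0.2188 ~ t(9).
Step 5: Two-sided p-value from the t-distribution with 9 df = 0.831716.
Step 6: alpha = 0.05. fail to reject H0.

rho = 0.0727, p = 0.831716, fail to reject H0 at alpha = 0.05.


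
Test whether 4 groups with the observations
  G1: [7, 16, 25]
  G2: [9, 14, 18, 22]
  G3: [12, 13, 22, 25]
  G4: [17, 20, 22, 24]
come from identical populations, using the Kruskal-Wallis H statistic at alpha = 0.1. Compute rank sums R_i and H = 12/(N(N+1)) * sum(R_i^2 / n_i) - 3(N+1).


Step 1: Combine all N = 15 observations and assign midranks.
sorted (value, group, rank): (7,G1,1), (9,G2,2), (12,G3,3), (13,G3,4), (14,G2,5), (16,G1,6), (17,G4,7), (18,G2,8), (20,G4,9), (22,G2,11), (22,G3,11), (22,G4,11), (24,G4,13), (25,G1,14.5), (25,G3,14.5)
Step 2: Sum ranks within each group.
R_1 = 21.5 (n_1 = 3)
R_2 = 26 (n_2 = 4)
R_3 = 32.5 (n_3 = 4)
R_4 = 40 (n_4 = 4)
Step 3: H = 12/(N(N+1)) * sum(R_i^2/n_i) - 3(N+1)
     = 12/(15*16) * (21.5^2/3 + 26^2/4 + 32.5^2/4 + 40^2/4) - 3*16
     = 0.050000 * 987.146 - 48
     = 1.357292.
Step 4: Ties present; correction factor C = 1 - 30/(15^3 - 15) = 0.991071. Corrected H = 1.357292 / 0.991071 = 1.369520.
Step 5: Under H0, H ~ chi^2(3); p-value = 0.712695.
Step 6: alpha = 0.1. fail to reject H0.

H = 1.3695, df = 3, p = 0.712695, fail to reject H0.
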